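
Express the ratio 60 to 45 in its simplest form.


GCD(60, 45) = 15
60/15 : 45/15
= 4:3

4:3


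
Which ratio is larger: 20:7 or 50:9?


20/7 = 2.8571
50/9 = 5.5556
2.8571 < 5.5556, so 20:7 is less
= 50:9

50:9


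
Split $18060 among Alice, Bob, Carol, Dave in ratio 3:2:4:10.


Total parts = 3 + 2 + 4 + 10 = 19
Alice: 18060 × 3/19 = 2851.58
Bob: 18060 × 2/19 = 1901.05
Carol: 18060 × 4/19 = 3802.11
Dave: 18060 × 10/19 = 9505.26
= Alice: $2851.58, Bob: $1901.05, Carol: $3802.11, Dave: $9505.26

Alice: $2851.58, Bob: $1901.05, Carol: $3802.11, Dave: $9505.26


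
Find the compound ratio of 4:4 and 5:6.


Compound ratio = (4×5) : (4×6)
= 20:24
GCD = 4
= 5:6

5:6


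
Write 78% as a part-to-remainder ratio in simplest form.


78% means 78 parts out of 100; remainder = 22
Part : remainder = 78:22
GCD = 2
= 39:11

39:11


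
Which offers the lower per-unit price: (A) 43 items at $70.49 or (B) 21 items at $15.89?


Deal A: $70.49/43 = $1.6393/unit
Deal B: $15.89/21 = $0.7567/unit
B is cheaper per unit
= Deal B

Deal B


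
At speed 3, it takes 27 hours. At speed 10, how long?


Inverse proportion: x × y = constant
k = 3 × 27 = 81
y₂ = k / 10 = 81 / 10
= 8.10

8.10


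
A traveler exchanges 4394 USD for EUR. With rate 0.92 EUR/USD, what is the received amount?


Amount × rate = 4394 × 0.92
= 4042.48 EUR

4042.48 EUR


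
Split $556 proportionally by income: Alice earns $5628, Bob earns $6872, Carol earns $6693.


Total income = 5628 + 6872 + 6693 = $19193
Alice: $556 × 5628/19193 = $163.04
Bob: $556 × 6872/19193 = $199.07
Carol: $556 × 6693/19193 = $193.89
= Alice: $163.04, Bob: $199.07, Carol: $193.89

Alice: $163.04, Bob: $199.07, Carol: $193.89


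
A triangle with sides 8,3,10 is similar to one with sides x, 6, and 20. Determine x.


Scale factor = 6/3 = 2
Missing side = 8 × 2
= 16.0

16.0


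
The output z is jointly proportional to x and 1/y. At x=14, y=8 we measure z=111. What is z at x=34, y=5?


z = k·x/y
Solve for k using the known point: k = z·y/x = 111×8/14 = 888/14 ≈ 63.4286
Now evaluate at x=34, y=5:
z = k × 34 / 5 = (888 × 34) / (14 × 5) = 30192/70
≈ 431.3143

431.3143


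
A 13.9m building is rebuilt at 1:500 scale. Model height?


Model size = real / scale
= 13.9 / 500
= 0.0278 m

0.0278 m


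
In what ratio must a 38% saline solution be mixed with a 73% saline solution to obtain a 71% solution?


Let x parts of 38% mix with y parts of 73%.
38x + 73y = 71(x + y)
38x + 73y = 71x + 71y
x(38 - 71) = y(71 - 73)
x/y = (73 - 71)/(71 - 38) = 2/33
Simplify: 2:33
= 2:33

2:33


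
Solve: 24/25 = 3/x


Cross multiply: 24 × x = 25 × 3
24x = 75
x = 75 / 24
= 3.13

3.13


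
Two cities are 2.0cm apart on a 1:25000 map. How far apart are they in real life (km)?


Real distance = map distance × scale
= 2.0cm × 25000
= 50000 cm = 500.0 m
= 0.500 km

0.500 km


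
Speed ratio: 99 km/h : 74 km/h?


Ratio = 99:74
GCD = 1
Simplified = 99:74
Time ratio (same distance) = 74:99
Speed ratio = 99:74

99:74


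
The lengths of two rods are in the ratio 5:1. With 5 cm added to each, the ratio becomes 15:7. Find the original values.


Let A = 5k, B = 1k.
(5k + 5) / (1k + 5) = 15/7
Cross-multiply: 7(5k + 5) = 15(1k + 5)
35k + 35 = 15k + 75
35k - 15k = 75 - 35
20k = 40
k = 40/20 = 2
A = 5×2 = 10, B = 1×2 = 2
= A = 10, B = 2

A = 10, B = 2


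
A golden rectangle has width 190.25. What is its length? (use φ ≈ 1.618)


φ = (1 + √5) / 2 ≈ 1.618
Length = width × φ = 190.25 × 1.618 = 307.8245
≈ 307.82

307.82


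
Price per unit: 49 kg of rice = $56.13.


Unit rate = total / quantity
= 56.13 / 49
= $1.15 per unit

$1.15 per unit


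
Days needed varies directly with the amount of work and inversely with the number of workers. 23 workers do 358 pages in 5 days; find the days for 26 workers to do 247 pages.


Days ∝ work / workers, so d₂ = d₁ × (m₁/m₂) × (w₂/w₁)
Workers factor (inverse): 23/26 ≈ 0.8846
Work factor (direct): 247/358 ≈ 0.6899
d₂ = 5 × 23/26 × 247/358 = (5 × 23 × 247) / (26 × 358) = 28405/9308
≈ 3.05 days

3.05 days


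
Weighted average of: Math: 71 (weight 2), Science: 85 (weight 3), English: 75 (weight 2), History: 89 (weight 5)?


Numerator = 71×2 + 85×3 + 75×2 + 89×5
= 142 + 255 + 150 + 445
= 992
Total weight = 12
Weighted avg = 992/12
= 82.67

82.67


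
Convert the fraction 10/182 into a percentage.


Percentage = (part / whole) × 100
= (10 / 182) × 100
≈ 5.49%

5.49%


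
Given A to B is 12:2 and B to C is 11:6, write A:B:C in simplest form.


Match B: multiply A:B by 11 → 132:22
Multiply B:C by 2 → 22:12
Combined: 132:22:12
GCD = 2
= 66:11:6

66:11:6


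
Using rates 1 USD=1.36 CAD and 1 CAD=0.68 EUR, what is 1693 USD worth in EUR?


Step 1: 1693 USD × 1.36 = 2302.48 CAD
Step 2: 2302.48 CAD × 0.68 = 1565.69 EUR
Implied rate USD→EUR = 1.36 × 0.68 = 0.9248
= 1565.69 EUR

1565.69 EUR


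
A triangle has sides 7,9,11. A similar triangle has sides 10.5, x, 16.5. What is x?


Scale factor = 10.5/7 = 1.5
Missing side = 9 × 1.5
= 13.5

13.5


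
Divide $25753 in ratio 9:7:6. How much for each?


Total parts = 9 + 7 + 6 = 22
Part 1: 25753 × 9/22 = 10535.32
Part 2: 25753 × 7/22 = 8194.14
Part 3: 25753 × 6/22 = 7023.55
= Part 1: $10535.32, Part 2: $8194.14, Part 3: $7023.55

Part 1: $10535.32, Part 2: $8194.14, Part 3: $7023.55


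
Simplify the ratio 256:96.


GCD(256, 96) = 32
256/32 : 96/32
= 8:3

8:3


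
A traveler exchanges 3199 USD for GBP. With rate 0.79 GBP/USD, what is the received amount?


Amount × rate = 3199 × 0.79
= 2527.21 GBP

2527.21 GBP


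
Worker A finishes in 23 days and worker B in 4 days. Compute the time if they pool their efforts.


Rate of A = 1/23 per day
Rate of B = 1/4 per day
Combined rate = 1/23 + 1/4 = 27/92 ≈ 0.2935 per day
Days = 1 / combined rate = 92/27
≈ 3.41 days

3.41 days


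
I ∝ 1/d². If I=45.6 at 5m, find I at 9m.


I₁d₁² = I₂d₂²
I₂ = I₁ × (d₁/d₂)²
= 45.6 × (5/9)²
= 45.6 × 25/81
= 1140/81
≈ 14.0741

14.0741


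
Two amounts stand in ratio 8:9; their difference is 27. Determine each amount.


Let A = 8k, B = 9k.
9k - 8k = 27
1k = 27 → k = 27/1 = 27
A = 8×27 = 216, B = 9×27 = 243
= A = 216, B = 243

A = 216, B = 243


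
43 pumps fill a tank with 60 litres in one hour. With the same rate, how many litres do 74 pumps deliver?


Direct proportion: y/x = constant
k = 60/43 ≈ 1.3953
y₂ = k × 74 = 60 × 74 / 43 = 4440/43
≈ 103.26

103.26


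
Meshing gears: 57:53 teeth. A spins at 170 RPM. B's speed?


Gear ratio = 57:53 = 57:53
RPM_B = RPM_A × (teeth_A / teeth_B)
= 170 × (57/53)
= 182.8 RPM

182.8 RPM


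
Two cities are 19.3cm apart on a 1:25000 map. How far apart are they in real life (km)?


Real distance = map distance × scale
= 19.3cm × 25000
= 482500 cm = 4825.0 m
= 4.825 km

4.825 km


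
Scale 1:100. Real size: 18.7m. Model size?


Model size = real / scale
= 18.7 / 100
= 0.1870 m

0.1870 m


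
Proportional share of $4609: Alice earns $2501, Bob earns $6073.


Total income = 2501 + 6073 = $8574
Alice: $4609 × 2501/8574 = $1344.43
Bob: $4609 × 6073/8574 = $3264.57
= Alice: $1344.43, Bob: $3264.57

Alice: $1344.43, Bob: $3264.57


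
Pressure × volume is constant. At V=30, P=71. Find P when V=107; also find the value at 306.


Inverse proportion: x × y = constant
k = 30 × 71 = 2130
At x=107: k/107 = 19.91
At x=306: k/306 = 6.96
= 19.91 and 6.96

19.91 and 6.96


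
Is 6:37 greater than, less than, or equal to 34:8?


6/37 = 0.1622
34/8 = 4.2500
0.1622 < 4.2500, so 6:37 is less
= less than

less than


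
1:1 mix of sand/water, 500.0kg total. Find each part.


Total parts = 1 + 1 = 2
sand: 500.0 × 1/2 = 250.0kg
water: 500.0 × 1/2 = 250.0kg
= 250.0kg and 250.0kg

250.0kg and 250.0kg


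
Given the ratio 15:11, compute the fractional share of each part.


Total parts = 15 + 11 = 26
First part: 15/26 = 15/26
Second part: 11/26 = 11/26
= 15/26 and 11/26

15/26 and 11/26


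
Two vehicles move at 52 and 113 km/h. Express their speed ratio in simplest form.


Ratio = 52:113
GCD = 1
Simplified = 52:113
Time ratio (same distance) = 113:52
Speed ratio = 52:113

52:113


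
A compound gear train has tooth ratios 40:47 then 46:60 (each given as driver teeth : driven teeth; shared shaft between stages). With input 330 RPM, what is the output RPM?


Stage 1: RPM_B = RPM_A × t_A/t_B = 330 × 40/47 = 13200/47 ≈ 280.85
B and C share a shaft → RPM_C = RPM_B
Stage 2: RPM_D = RPM_C × t_C/t_D = RPM_A × (t_A×t_C)/(t_B×t_D)
Overall ratio = (40×46)/(47×60) = 1840/2820
RPM_D = 330 × 1840/2820 = 607200/2820
≈ 215.32 RPM

215.32 RPM


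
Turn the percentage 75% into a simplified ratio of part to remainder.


75% means 75 parts out of 100; remainder = 25
Part : remainder = 75:25
GCD = 25
= 3:1

3:1


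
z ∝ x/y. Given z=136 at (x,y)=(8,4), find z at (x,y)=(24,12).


z = k·x/y
Solve for k using the known point: k = z·y/x = 136×4/8 = 544/8 = 68.0000
Now evaluate at x=24, y=12:
z = k × 24 / 12 = (544 × 24) / (8 × 12) = 13056/96
= 136.0000

136.0000


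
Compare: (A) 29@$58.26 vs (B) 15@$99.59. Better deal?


Deal A: $58.26/29 = $2.0090/unit
Deal B: $99.59/15 = $6.6393/unit
A is cheaper per unit
= Deal A

Deal A


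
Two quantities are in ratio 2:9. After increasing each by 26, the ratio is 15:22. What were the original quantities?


Let A = 2k, B = 9k.
(2k + 26) / (9k + 26) = 15/22
Cross-multiply: 22(2k + 26) = 15(9k + 26)
44k + 572 = 135k + 390
44k - 135k = 390 - 572
-91k = -182
k = -182/-91 = 2
A = 2×2 = 4, B = 9×2 = 18
= A = 4, B = 18

A = 4, B = 18


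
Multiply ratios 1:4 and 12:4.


Compound ratio = (1×12) : (4×4)
= 12:16
GCD = 4
= 3:4

3:4


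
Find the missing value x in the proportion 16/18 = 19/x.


Cross multiply: 16 × x = 18 × 19
16x = 342
x = 342 / 16
= 21.38

21.38


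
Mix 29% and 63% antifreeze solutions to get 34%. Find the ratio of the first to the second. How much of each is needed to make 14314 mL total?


Let x parts of 29% mix with y parts of 63%.
29x + 63y = 34(x + y)
29x + 63y = 34x + 34y
x(29 - 34) = y(34 - 63)
x/y = (63 - 34)/(34 - 29) = 29/5
Simplify: 29:5
Total parts = 34; one part = 14314/34 = 421.00 mL
29% solution: 29×421.00 = 12209.00 mL
63% solution: 5×421.00 = 2105.00 mL
= ratio 29:5; 12209.00 mL and 2105.00 mL

ratio 29:5; 12209.00 mL and 2105.00 mL


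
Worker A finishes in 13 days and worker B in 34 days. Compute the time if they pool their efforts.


Rate of A = 1/13 per day
Rate of B = 1/34 per day
Combined rate = 1/13 + 1/34 = 47/442 ≈ 0.1063 per day
Days = 1 / combined rate = 442/47
≈ 9.40 days

9.40 days


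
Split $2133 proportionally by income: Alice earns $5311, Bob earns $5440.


Total income = 5311 + 5440 = $10751
Alice: $2133 × 5311/10751 = $1053.70
Bob: $2133 × 5440/10751 = $1079.30
= Alice: $1053.70, Bob: $1079.30

Alice: $1053.70, Bob: $1079.30


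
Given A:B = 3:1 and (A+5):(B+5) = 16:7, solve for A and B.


Let A = 3k, B = 1k.
(3k + 5) / (1k + 5) = 16/7
Cross-multiply: 7(3k + 5) = 16(1k + 5)
21k + 35 = 16k + 80
21k - 16k = 80 - 35
5k = 45
k = 45/5 = 9
A = 3×9 = 27, B = 1×9 = 9
= A = 27, B = 9

A = 27, B = 9


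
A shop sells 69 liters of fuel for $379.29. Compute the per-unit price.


Unit rate = total / quantity
= 379.29 / 69
= $5.50 per unit

$5.50 per unit


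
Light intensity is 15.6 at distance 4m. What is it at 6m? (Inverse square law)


I₁d₁² = I₂d₂²
I₂ = I₁ × (d₁/d₂)²
= 15.6 × (4/6)²
= 15.6 × 16/36
= 249.6/36
≈ 6.9333

6.9333


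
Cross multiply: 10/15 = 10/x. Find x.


Cross multiply: 10 × x = 15 × 10
10x = 150
x = 150 / 10
= 15.00

15.00


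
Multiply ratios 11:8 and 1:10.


Compound ratio = (11×1) : (8×10)
= 11:80
GCD = 1
= 11:80

11:80


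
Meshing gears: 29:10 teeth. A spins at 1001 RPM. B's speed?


Gear ratio = 29:10 = 29:10
RPM_B = RPM_A × (teeth_A / teeth_B)
= 1001 × (29/10)
= 2902.9 RPM

2902.9 RPM


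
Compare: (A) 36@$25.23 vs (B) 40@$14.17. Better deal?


Deal A: $25.23/36 = $0.7008/unit
Deal B: $14.17/40 = $0.3543/unit
B is cheaper per unit
= Deal B

Deal B


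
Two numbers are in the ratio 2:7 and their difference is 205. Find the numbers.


Let A = 2k, B = 7k.
7k - 2k = 205
5k = 205 → k = 205/5 = 41
A = 2×41 = 82, B = 7×41 = 287
= A = 82, B = 287

A = 82, B = 287


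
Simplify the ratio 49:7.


GCD(49, 7) = 7
49/7 : 7/7
= 7:1

7:1


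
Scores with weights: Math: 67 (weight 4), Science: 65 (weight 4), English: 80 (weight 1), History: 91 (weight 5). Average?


Numerator = 67×4 + 65×4 + 80×1 + 91×5
= 268 + 260 + 80 + 455
= 1063
Total weight = 14
Weighted avg = 1063/14
= 75.93

75.93


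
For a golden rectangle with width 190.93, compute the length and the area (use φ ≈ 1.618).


φ = (1 + √5) / 2 ≈ 1.618
Length = width × φ = 190.93 × 1.618 = 308.92474
≈ 308.92
Area = width × length = 190.93 × 308.92474 = 58983.0006082 ≈ 58983.00
= Length: 308.92, Area: 58983.00

Length: 308.92, Area: 58983.00


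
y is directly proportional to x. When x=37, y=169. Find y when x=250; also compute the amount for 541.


Direct proportion: y/x = constant
k = 169/37 ≈ 4.5676
y at x=250: k × 250 = 169 × 250 / 37 = 42250/37 ≈ 1141.89
y at x=541: k × 541 = 169 × 541 / 37 = 91429/37 ≈ 2471.05
= 1141.89 and 2471.05

1141.89 and 2471.05


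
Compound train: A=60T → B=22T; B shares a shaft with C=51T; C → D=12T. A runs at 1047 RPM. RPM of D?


Stage 1: RPM_B = RPM_A × t_A/t_B = 1047 × 60/22 = 62820/22 ≈ 2855.45
B and C share a shaft → RPM_C = RPM_B
Stage 2: RPM_D = RPM_C × t_C/t_D = RPM_A × (t_A×t_C)/(t_B×t_D)
Overall ratio = (60×51)/(22×12) = 3060/264
RPM_D = 1047 × 3060/264 = 3203820/264
≈ 12135.68 RPM

12135.68 RPM


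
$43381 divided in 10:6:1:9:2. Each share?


Total parts = 10 + 6 + 1 + 9 + 2 = 28
Part 1: 43381 × 10/28 = 15493.21
Part 2: 43381 × 6/28 = 9295.93
Part 3: 43381 × 1/28 = 1549.32
Part 4: 43381 × 9/28 = 13943.89
Part 5: 43381 × 2/28 = 3098.64
= Part 1: $15493.21, Part 2: $9295.93, Part 3: $1549.32, Part 4: $13943.89, Part 5: $3098.64

Part 1: $15493.21, Part 2: $9295.93, Part 3: $1549.32, Part 4: $13943.89, Part 5: $3098.64


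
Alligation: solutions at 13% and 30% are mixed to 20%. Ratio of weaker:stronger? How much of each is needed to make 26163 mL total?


Let x parts of 13% mix with y parts of 30%.
13x + 30y = 20(x + y)
13x + 30y = 20x + 20y
x(13 - 20) = y(20 - 30)
x/y = (30 - 20)/(20 - 13) = 10/7
Simplify: 10:7
Total parts = 17; one part = 26163/17 = 1539.00 mL
13% solution: 10×1539.00 = 15390.00 mL
30% solution: 7×1539.00 = 10773.00 mL
= ratio 10:7; 15390.00 mL and 10773.00 mL

ratio 10:7; 15390.00 mL and 10773.00 mL


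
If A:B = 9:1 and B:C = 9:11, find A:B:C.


Match B: multiply A:B by 9 → 81:9
Multiply B:C by 1 → 9:11
Combined: 81:9:11
GCD = 1
= 81:9:11

81:9:11


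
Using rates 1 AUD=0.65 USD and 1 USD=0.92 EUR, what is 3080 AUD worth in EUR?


Step 1: 3080 AUD × 0.65 = 2002.00 USD
Step 2: 2002.00 USD × 0.92 = 1841.84 EUR
Implied rate AUD→EUR = 0.65 × 0.92 = 0.5980
= 1841.84 EUR

1841.84 EUR


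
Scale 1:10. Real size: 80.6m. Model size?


Model size = real / scale
= 80.6 / 10
= 8.0600 m

8.0600 m


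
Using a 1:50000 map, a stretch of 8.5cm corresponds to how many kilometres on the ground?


Real distance = map distance × scale
= 8.5cm × 50000
= 425000 cm = 4250.0 m
= 4.250 km

4.250 km


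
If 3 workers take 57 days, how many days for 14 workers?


Inverse proportion: x × y = constant
k = 3 × 57 = 171
y₂ = k / 14 = 171 / 14
= 12.21

12.21


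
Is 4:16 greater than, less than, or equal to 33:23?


4/16 = 0.2500
33/23 = 1.4348
0.2500 < 1.4348, so 4:16 is less
= less than

less than


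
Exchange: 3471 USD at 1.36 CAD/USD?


Amount × rate = 3471 × 1.36
= 4720.56 CAD

4720.56 CAD


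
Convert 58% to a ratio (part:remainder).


58% means 58 parts out of 100; remainder = 42
Part : remainder = 58:42
GCD = 2
= 29:21

29:21


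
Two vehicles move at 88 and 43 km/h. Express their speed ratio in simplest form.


Ratio = 88:43
GCD = 1
Simplified = 88:43
Time ratio (same distance) = 43:88
Speed ratio = 88:43

88:43


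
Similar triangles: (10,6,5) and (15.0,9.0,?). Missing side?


Scale factor = 15.0/10 = 1.5
Missing side = 5 × 1.5
= 7.5

7.5


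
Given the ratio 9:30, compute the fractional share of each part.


Total parts = 9 + 30 = 39
First part: 9/39 = 3/13
Second part: 30/39 = 10/13
= 3/13 and 10/13

3/13 and 10/13


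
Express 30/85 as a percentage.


Percentage = (part / whole) × 100
= (30 / 85) × 100
≈ 35.29%

35.29%


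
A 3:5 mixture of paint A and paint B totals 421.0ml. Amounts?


Total parts = 3 + 5 = 8
paint A: 421.0 × 3/8 = 157.9ml
paint B: 421.0 × 5/8 = 263.1ml
= 157.9ml and 263.1ml

157.9ml and 263.1ml


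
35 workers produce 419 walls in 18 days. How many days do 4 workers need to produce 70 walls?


Days ∝ work / workers, so d₂ = d₁ × (m₁/m₂) × (w₂/w₁)
Workers factor (inverse): 35/4 = 8.7500
Work factor (direct): 70/419 ≈ 0.1671
d₂ = 18 × 35/4 × 70/419 = (18 × 35 × 70) / (4 × 419) = 44100/1676
≈ 26.31 days

26.31 days


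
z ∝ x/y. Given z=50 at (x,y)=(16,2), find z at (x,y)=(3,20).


z = k·x/y
Solve for k using the known point: k = z·y/x = 50×2/16 = 100/16 = 6.2500
Now evaluate at x=3, y=20:
z = k × 3 / 20 = (100 × 3) / (16 × 20) = 300/320
= 0.9375

0.9375


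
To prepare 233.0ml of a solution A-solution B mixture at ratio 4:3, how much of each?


Total parts = 4 + 3 = 7
solution A: 233.0 × 4/7 = 133.1ml
solution B: 233.0 × 3/7 = 99.9ml
= 133.1ml and 99.9ml

133.1ml and 99.9ml


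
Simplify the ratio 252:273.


GCD(252, 273) = 21
252/21 : 273/21
= 12:13

12:13


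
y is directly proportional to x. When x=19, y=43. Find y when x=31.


Direct proportion: y/x = constant
k = 43/19 ≈ 2.2632
y₂ = k × 31 = 43 × 31 / 19 = 1333/19
≈ 70.16

70.16


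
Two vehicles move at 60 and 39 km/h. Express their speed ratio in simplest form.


Ratio = 60:39
GCD = 3
Simplified = 20:13
Time ratio (same distance) = 13:20
Speed ratio = 20:13

20:13


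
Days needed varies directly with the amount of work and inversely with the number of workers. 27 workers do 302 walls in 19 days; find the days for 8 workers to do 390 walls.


Days ∝ work / workers, so d₂ = d₁ × (m₁/m₂) × (w₂/w₁)
Workers factor (inverse): 27/8 = 3.3750
Work factor (direct): 390/302 ≈ 1.2914
d₂ = 19 × 27/8 × 390/302 = (19 × 27 × 390) / (8 × 302) = 200070/2416
≈ 82.81 days

82.81 days


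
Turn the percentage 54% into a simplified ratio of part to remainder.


54% means 54 parts out of 100; remainder = 46
Part : remainder = 54:46
GCD = 2
= 27:23

27:23


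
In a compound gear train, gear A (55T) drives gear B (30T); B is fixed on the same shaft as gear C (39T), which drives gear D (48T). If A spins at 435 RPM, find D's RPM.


Stage 1: RPM_B = RPM_A × t_A/t_B = 435 × 55/30 = 23925/30 = 797.50
B and C share a shaft → RPM_C = RPM_B
Stage 2: RPM_D = RPM_C × t_C/t_D = RPM_A × (t_A×t_C)/(t_B×t_D)
Overall ratio = (55×39)/(30×48) = 2145/1440
RPM_D = 435 × 2145/1440 = 933075/1440
≈ 647.97 RPM

647.97 RPM


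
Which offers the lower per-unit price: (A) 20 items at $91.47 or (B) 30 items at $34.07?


Deal A: $91.47/20 = $4.5735/unit
Deal B: $34.07/30 = $1.1357/unit
B is cheaper per unit
= Deal B

Deal B


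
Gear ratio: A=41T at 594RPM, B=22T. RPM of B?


Gear ratio = 41:22 = 41:22
RPM_B = RPM_A × (teeth_A / teeth_B)
= 594 × (41/22)
= 1107.0 RPM

1107.0 RPM


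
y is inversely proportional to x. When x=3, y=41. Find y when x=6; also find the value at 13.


Inverse proportion: x × y = constant
k = 3 × 41 = 123
At x=6: k/6 = 20.50
At x=13: k/13 = 9.46
= 20.50 and 9.46

20.50 and 9.46


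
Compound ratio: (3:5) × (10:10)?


Compound ratio = (3×10) : (5×10)
= 30:50
GCD = 10
= 3:5

3:5


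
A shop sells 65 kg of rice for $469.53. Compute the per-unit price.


Unit rate = total / quantity
= 469.53 / 65
= $7.22 per unit

$7.22 per unit


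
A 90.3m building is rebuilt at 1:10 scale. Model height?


Model size = real / scale
= 90.3 / 10
= 9.0300 m

9.0300 m


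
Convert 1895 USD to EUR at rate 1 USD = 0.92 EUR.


Amount × rate = 1895 × 0.92
= 1743.40 EUR

1743.40 EUR


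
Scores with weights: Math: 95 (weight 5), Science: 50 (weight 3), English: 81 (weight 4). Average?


Numerator = 95×5 + 50×3 + 81×4
= 475 + 150 + 324
= 949
Total weight = 12
Weighted avg = 949/12
= 79.08

79.08


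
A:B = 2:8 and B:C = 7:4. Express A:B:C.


Match B: multiply A:B by 7 → 14:56
Multiply B:C by 8 → 56:32
Combined: 14:56:32
GCD = 2
= 7:28:16

7:28:16


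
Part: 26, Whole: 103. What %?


Percentage = (part / whole) × 100
= (26 / 103) × 100
≈ 25.24%

25.24%


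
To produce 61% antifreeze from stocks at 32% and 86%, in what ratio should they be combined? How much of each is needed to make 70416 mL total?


Let x parts of 32% mix with y parts of 86%.
32x + 86y = 61(x + y)
32x + 86y = 61x + 61y
x(32 - 61) = y(61 - 86)
x/y = (86 - 61)/(61 - 32) = 25/29
Simplify: 25:29
Total parts = 54; one part = 70416/54 = 1304.00 mL
32% solution: 25×1304.00 = 32600.00 mL
86% solution: 29×1304.00 = 37816.00 mL
= ratio 25:29; 32600.00 mL and 37816.00 mL

ratio 25:29; 32600.00 mL and 37816.00 mL


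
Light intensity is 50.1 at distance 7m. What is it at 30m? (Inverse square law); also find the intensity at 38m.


I₁d₁² = I₂d₂²
I at 30m = 50.1 × (7/30)² = 50.1 × 49/900 = 2454.9/900 ≈ 2.7277
I at 38m = 50.1 × (7/38)² = 50.1 × 49/1444 = 2454.9/1444 ≈ 1.7001
= 2.7277 and 1.7001

2.7277 and 1.7001


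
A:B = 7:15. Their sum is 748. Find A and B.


Let A = 7k, B = 15k.
7k + 15k = 748
22k = 748 → k = 748/22 = 34
A = 7×34 = 238, B = 15×34 = 510
= A = 238, B = 510

A = 238, B = 510


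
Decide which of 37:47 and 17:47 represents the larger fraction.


37/47 = 0.7872
17/47 = 0.3617
0.7872 > 0.3617, so 37:47 is greater
= 37:47

37:47


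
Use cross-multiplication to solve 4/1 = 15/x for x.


Cross multiply: 4 × x = 1 × 15
4x = 15
x = 15 / 4
= 3.75

3.75


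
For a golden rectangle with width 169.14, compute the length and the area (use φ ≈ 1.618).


φ = (1 + √5) / 2 ≈ 1.618
Length = width × φ = 169.14 × 1.618 = 273.66852
≈ 273.67
Area = width × length = 169.14 × 273.66852 = 46288.2934728 ≈ 46288.29
= Length: 273.67, Area: 46288.29

Length: 273.67, Area: 46288.29


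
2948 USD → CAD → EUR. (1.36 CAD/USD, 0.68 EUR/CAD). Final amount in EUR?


Step 1: 2948 USD × 1.36 = 4009.28 CAD
Step 2: 4009.28 CAD × 0.68 = 2726.31 EUR
Implied rate USD→EUR = 1.36 × 0.68 = 0.9248
= 2726.31 EUR

2726.31 EUR


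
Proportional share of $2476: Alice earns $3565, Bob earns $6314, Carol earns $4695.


Total income = 3565 + 6314 + 4695 = $14574
Alice: $2476 × 3565/14574 = $605.66
Bob: $2476 × 6314/14574 = $1072.70
Carol: $2476 × 4695/14574 = $797.64
= Alice: $605.66, Bob: $1072.70, Carol: $797.64

Alice: $605.66, Bob: $1072.70, Carol: $797.64


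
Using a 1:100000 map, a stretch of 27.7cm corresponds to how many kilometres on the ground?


Real distance = map distance × scale
= 27.7cm × 100000
= 2770000 cm = 27700.0 m
= 27.700 km

27.700 km


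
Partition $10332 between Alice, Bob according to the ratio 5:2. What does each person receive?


Total parts = 5 + 2 = 7
Alice: 10332 × 5/7 = 7380.00
Bob: 10332 × 2/7 = 2952.00
= Alice: $7380.00, Bob: $2952.00

Alice: $7380.00, Bob: $2952.00


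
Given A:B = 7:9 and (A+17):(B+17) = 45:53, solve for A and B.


Let A = 7k, B = 9k.
(7k + 17) / (9k + 17) = 45/53
Cross-multiply: 53(7k + 17) = 45(9k + 17)
371k + 901 = 405k + 765
371k - 405k = 765 - 901
-34k = -136
k = -136/-34 = 4
A = 7×4 = 28, B = 9×4 = 36
= A = 28, B = 36

A = 28, B = 36


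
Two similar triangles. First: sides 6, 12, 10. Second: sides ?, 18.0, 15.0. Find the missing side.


Scale factor = 18.0/12 = 1.5
Missing side = 6 × 1.5
= 9.0

9.0


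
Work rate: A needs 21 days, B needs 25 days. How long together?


Rate of A = 1/21 per day
Rate of B = 1/25 per day
Combined rate = 1/21 + 1/25 = 46/525 ≈ 0.0876 per day
Days = 1 / combined rate = 525/46
≈ 11.41 days

11.41 days


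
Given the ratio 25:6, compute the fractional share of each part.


Total parts = 25 + 6 = 31
First part: 25/31 = 25/31
Second part: 6/31 = 6/31
= 25/31 and 6/31

25/31 and 6/31


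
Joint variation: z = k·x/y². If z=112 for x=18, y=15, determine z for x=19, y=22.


z = k·x/y²
Solve for k using the known point: k = z·y²/x = 112×225/18 = 25200/18 = 1400.0000
Now evaluate at x=19, y=22:
z = k × 19 / 484 = (25200 × 19) / (18 × 484) = 478800/8712
≈ 54.9587

54.9587


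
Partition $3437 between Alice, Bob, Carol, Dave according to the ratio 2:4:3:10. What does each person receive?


Total parts = 2 + 4 + 3 + 10 = 19
Alice: 3437 × 2/19 = 361.79
Bob: 3437 × 4/19 = 723.58
Carol: 3437 × 3/19 = 542.68
Dave: 3437 × 10/19 = 1808.95
= Alice: $361.79, Bob: $723.58, Carol: $542.68, Dave: $1808.95

Alice: $361.79, Bob: $723.58, Carol: $542.68, Dave: $1808.95


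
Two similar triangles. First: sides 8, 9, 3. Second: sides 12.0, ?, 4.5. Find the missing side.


Scale factor = 12.0/8 = 1.5
Missing side = 9 × 1.5
= 13.5

13.5


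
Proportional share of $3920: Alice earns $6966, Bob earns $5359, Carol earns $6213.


Total income = 6966 + 5359 + 6213 = $18538
Alice: $3920 × 6966/18538 = $1473.01
Bob: $3920 × 5359/18538 = $1133.20
Carol: $3920 × 6213/18538 = $1313.79
= Alice: $1473.01, Bob: $1133.20, Carol: $1313.79

Alice: $1473.01, Bob: $1133.20, Carol: $1313.79


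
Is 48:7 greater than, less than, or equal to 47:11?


48/7 = 6.8571
47/11 = 4.2727
6.8571 > 4.2727, so 48:7 is greater
= greater than

greater than


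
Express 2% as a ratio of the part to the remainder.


2% means 2 parts out of 100; remainder = 98
Part : remainder = 2:98
GCD = 2
= 1:49

1:49


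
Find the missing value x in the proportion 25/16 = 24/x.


Cross multiply: 25 × x = 16 × 24
25x = 384
x = 384 / 25
= 15.36

15.36


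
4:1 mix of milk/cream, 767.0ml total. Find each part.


Total parts = 4 + 1 = 5
milk: 767.0 × 4/5 = 613.6ml
cream: 767.0 × 1/5 = 153.4ml
= 613.6ml and 153.4ml

613.6ml and 153.4ml


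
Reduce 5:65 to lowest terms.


GCD(5, 65) = 5
5/5 : 65/5
= 1:13

1:13


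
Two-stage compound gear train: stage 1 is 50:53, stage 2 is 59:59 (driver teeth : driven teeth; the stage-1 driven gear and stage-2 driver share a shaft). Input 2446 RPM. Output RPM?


Stage 1: RPM_B = RPM_A × t_A/t_B = 2446 × 50/53 = 122300/53 ≈ 2307.55
B and C share a shaft → RPM_C = RPM_B
Stage 2: RPM_D = RPM_C × t_C/t_D = RPM_A × (t_A×t_C)/(t_B×t_D)
Overall ratio = (50×59)/(53×59) = 2950/3127
RPM_D = 2446 × 2950/3127 = 7215700/3127
≈ 2307.55 RPM

2307.55 RPM


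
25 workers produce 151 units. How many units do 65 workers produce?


Direct proportion: y/x = constant
k = 151/25 = 6.0400
y₂ = k × 65 = 151 × 65 / 25 = 9815/25
= 392.60

392.60


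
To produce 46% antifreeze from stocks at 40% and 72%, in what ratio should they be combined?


Let x parts of 40% mix with y parts of 72%.
40x + 72y = 46(x + y)
40x + 72y = 46x + 46y
x(40 - 46) = y(46 - 72)
x/y = (72 - 46)/(46 - 40) = 26/6
Simplify: 13:3
= 13:3

13:3


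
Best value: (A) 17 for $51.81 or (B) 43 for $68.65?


Deal A: $51.81/17 = $3.0476/unit
Deal B: $68.65/43 = $1.5965/unit
B is cheaper per unit
= Deal B

Deal B


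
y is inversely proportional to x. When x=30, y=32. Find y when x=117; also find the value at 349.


Inverse proportion: x × y = constant
k = 30 × 32 = 960
At x=117: k/117 = 8.21
At x=349: k/349 = 2.75
= 8.21 and 2.75

8.21 and 2.75


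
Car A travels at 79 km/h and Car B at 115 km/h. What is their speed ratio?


Ratio = 79:115
GCD = 1
Simplified = 79:115
Time ratio (same distance) = 115:79
Speed ratio = 79:115

79:115


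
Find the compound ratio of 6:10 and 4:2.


Compound ratio = (6×4) : (10×2)
= 24:20
GCD = 4
= 6:5

6:5


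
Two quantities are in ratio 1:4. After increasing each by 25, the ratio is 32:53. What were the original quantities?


Let A = 1k, B = 4k.
(1k + 25) / (4k + 25) = 32/53
Cross-multiply: 53(1k + 25) = 32(4k + 25)
53k + 1325 = 128k + 800
53k - 128k = 800 - 1325
-75k = -525
k = -525/-75 = 7
A = 1×7 = 7, B = 4×7 = 28
= A = 7, B = 28

A = 7, B = 28


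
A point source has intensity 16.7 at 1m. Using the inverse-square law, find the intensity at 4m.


I₁d₁² = I₂d₂²
I₂ = I₁ × (d₁/d₂)²
= 16.7 × (1/4)²
= 16.7 × 1/16
= 16.7/16
≈ 1.0438

1.0438


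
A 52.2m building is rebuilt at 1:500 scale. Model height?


Model size = real / scale
= 52.2 / 500
= 0.1044 m

0.1044 m


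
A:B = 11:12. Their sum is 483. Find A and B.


Let A = 11k, B = 12k.
11k + 12k = 483
23k = 483 → k = 483/23 = 21
A = 11×21 = 231, B = 12×21 = 252
= A = 231, B = 252

A = 231, B = 252


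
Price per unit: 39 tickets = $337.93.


Unit rate = total / quantity
= 337.93 / 39
= $8.66 per unit

$8.66 per unit


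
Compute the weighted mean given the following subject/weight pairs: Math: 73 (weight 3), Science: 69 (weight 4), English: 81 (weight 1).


Numerator = 73×3 + 69×4 + 81×1
= 219 + 276 + 81
= 576
Total weight = 8
Weighted avg = 576/8
= 72.00

72.00


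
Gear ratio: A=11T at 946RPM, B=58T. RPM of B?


Gear ratio = 11:58 = 11:58
RPM_B = RPM_A × (teeth_A / teeth_B)
= 946 × (11/58)
= 179.4 RPM

179.4 RPM


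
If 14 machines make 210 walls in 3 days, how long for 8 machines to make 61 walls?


Days ∝ work / workers, so d₂ = d₁ × (m₁/m₂) × (w₂/w₁)
Workers factor (inverse): 14/8 = 1.7500
Work factor (direct): 61/210 ≈ 0.2905
d₂ = 3 × 14/8 × 61/210 = (3 × 14 × 61) / (8 × 210) = 2562/1680
≈ 1.53 days

1.53 days


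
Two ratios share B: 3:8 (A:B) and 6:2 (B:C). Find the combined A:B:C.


Match B: multiply A:B by 6 → 18:48
Multiply B:C by 8 → 48:16
Combined: 18:48:16
GCD = 2
= 9:24:8

9:24:8


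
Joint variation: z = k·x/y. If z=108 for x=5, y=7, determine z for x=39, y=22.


z = k·x/y
Solve for k using the known point: k = z·y/x = 108×7/5 = 756/5 = 151.2000
Now evaluate at x=39, y=22:
z = k × 39 / 22 = (756 × 39) / (5 × 22) = 29484/110
≈ 268.0364

268.0364


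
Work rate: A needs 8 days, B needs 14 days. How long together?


Rate of A = 1/8 per day
Rate of B = 1/14 per day
Combined rate = 1/8 + 1/14 = 22/112 ≈ 0.1964 per day
Days = 1 / combined rate = 112/22
≈ 5.09 days

5.09 days


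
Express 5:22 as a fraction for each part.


Total parts = 5 + 22 = 27
First part: 5/27 = 5/27
Second part: 22/27 = 22/27
= 5/27 and 22/27

5/27 and 22/27


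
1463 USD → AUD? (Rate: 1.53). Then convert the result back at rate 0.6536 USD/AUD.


Amount × rate = 1463 × 1.53 = 2238.39 AUD
Round-trip: 2238.39 × 0.6536 = 1463.01 USD
= 2238.39 AUD, then 1463.01 USD

2238.39 AUD, then 1463.01 USD


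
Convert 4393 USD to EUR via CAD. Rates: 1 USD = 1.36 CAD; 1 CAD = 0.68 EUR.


Step 1: 4393 USD × 1.36 = 5974.48 CAD
Step 2: 5974.48 CAD × 0.68 = 4062.65 EUR
Implied rate USD→EUR = 1.36 × 0.68 = 0.9248
= 4062.65 EUR

4062.65 EUR


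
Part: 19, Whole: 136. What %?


Percentage = (part / whole) × 100
= (19 / 136) × 100
≈ 13.97%

13.97%


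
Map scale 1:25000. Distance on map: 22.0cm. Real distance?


Real distance = map distance × scale
= 22.0cm × 25000
= 550000 cm = 5500.0 m
= 5.500 km

5.500 km


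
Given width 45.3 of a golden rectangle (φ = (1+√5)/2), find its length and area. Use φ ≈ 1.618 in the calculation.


φ = (1 + √5) / 2 ≈ 1.618
Length = width × φ = 45.3 × 1.618 = 73.2954
≈ 73.30
Area = width × length = 45.3 × 73.2954 = 3320.28162 ≈ 3320.28
= Length: 73.30, Area: 3320.28

Length: 73.30, Area: 3320.28


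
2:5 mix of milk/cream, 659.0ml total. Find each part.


Total parts = 2 + 5 = 7
milk: 659.0 × 2/7 = 188.3ml
cream: 659.0 × 5/7 = 470.7ml
= 188.3ml and 470.7ml

188.3ml and 470.7ml


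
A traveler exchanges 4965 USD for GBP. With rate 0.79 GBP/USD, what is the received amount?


Amount × rate = 4965 × 0.79
= 3922.35 GBP

3922.35 GBP


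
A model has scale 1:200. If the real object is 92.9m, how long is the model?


Model size = real / scale
= 92.9 / 200
= 0.4645 m

0.4645 m


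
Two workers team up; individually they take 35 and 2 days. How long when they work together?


Rate of A = 1/35 per day
Rate of B = 1/2 per day
Combined rate = 1/35 + 1/2 = 37/70 ≈ 0.5286 per day
Days = 1 / combined rate = 70/37
≈ 1.89 days

1.89 days


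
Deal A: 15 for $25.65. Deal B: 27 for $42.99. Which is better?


Deal A: $25.65/15 = $1.7100/unit
Deal B: $42.99/27 = $1.5922/unit
B is cheaper per unit
= Deal B

Deal B


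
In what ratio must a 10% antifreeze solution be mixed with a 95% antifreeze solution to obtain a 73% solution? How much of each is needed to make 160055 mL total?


Let x parts of 10% mix with y parts of 95%.
10x + 95y = 73(x + y)
10x + 95y = 73x + 73y
x(10 - 73) = y(73 - 95)
x/y = (95 - 73)/(73 - 10) = 22/63
Simplify: 22:63
Total parts = 85; one part = 160055/85 = 1883.00 mL
10% solution: 22×1883.00 = 41426.00 mL
95% solution: 63×1883.00 = 118629.00 mL
= ratio 22:63; 41426.00 mL and 118629.00 mL

ratio 22:63; 41426.00 mL and 118629.00 mL


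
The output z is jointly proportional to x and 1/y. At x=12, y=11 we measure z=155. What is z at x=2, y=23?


z = k·x/y
Solve for k using the known point: k = z·y/x = 155×11/12 = 1705/12 ≈ 142.0833
Now evaluate at x=2, y=23:
z = k × 2 / 23 = (1705 × 2) / (12 × 23) = 3410/276
≈ 12.3551

12.3551


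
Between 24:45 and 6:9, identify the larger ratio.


24/45 = 0.5333
6/9 = 0.6667
0.5333 < 0.6667, so 24:45 is less
= 6:9

6:9


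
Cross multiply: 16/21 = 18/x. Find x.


Cross multiply: 16 × x = 21 × 18
16x = 378
x = 378 / 16
= 23.63

23.63


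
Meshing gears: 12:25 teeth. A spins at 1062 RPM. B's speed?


Gear ratio = 12:25 = 12:25
RPM_B = RPM_A × (teeth_A / teeth_B)
= 1062 × (12/25)
= 509.8 RPM

509.8 RPM


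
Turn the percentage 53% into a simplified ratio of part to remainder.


53% means 53 parts out of 100; remainder = 47
Part : remainder = 53:47
GCD = 1
= 53:47

53:47


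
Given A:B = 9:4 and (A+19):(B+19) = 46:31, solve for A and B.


Let A = 9k, B = 4k.
(9k + 19) / (4k + 19) = 46/31
Cross-multiply: 31(9k + 19) = 46(4k + 19)
279k + 589 = 184k + 874
279k - 184k = 874 - 589
95k = 285
k = 285/95 = 3
A = 9×3 = 27, B = 4×3 = 12
= A = 27, B = 12

A = 27, B = 12


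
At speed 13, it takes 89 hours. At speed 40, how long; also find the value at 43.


Inverse proportion: x × y = constant
k = 13 × 89 = 1157
At x=40: k/40 = 28.93
At x=43: k/43 = 26.91
= 28.93 and 26.91

28.93 and 26.91


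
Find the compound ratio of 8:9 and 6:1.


Compound ratio = (8×6) : (9×1)
= 48:9
GCD = 3
= 16:3

16:3


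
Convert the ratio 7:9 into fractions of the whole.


Total parts = 7 + 9 = 16
First part: 7/16 = 7/16
Second part: 9/16 = 9/16
= 7/16 and 9/16

7/16 and 9/16


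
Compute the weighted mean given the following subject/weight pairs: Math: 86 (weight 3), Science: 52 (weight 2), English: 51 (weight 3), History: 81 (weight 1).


Numerator = 86×3 + 52×2 + 51×3 + 81×1
= 258 + 104 + 153 + 81
= 596
Total weight = 9
Weighted avg = 596/9
= 66.22

66.22


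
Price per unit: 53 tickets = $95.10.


Unit rate = total / quantity
= 95.10 / 53
= $1.79 per unit

$1.79 per unit


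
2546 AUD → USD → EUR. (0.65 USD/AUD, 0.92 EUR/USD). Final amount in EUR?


Step 1: 2546 AUD × 0.65 = 1654.90 USD
Step 2: 1654.90 USD × 0.92 = 1522.51 EUR
Implied rate AUD→EUR = 0.65 × 0.92 = 0.5980
= 1522.51 EUR

1522.51 EUR


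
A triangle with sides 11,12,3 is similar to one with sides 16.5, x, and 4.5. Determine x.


Scale factor = 16.5/11 = 1.5
Missing side = 12 × 1.5
= 18.0

18.0


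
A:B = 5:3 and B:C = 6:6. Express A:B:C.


Match B: multiply A:B by 6 → 30:18
Multiply B:C by 3 → 18:18
Combined: 30:18:18
GCD = 6
= 5:3:3

5:3:3


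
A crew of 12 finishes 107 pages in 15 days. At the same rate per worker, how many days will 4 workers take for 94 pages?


Days ∝ work / workers, so d₂ = d₁ × (m₁/m₂) × (w₂/w₁)
Workers factor (inverse): 12/4 = 3.0000
Work factor (direct): 94/107 ≈ 0.8785
d₂ = 15 × 12/4 × 94/107 = (15 × 12 × 94) / (4 × 107) = 16920/428
≈ 39.53 days

39.53 days


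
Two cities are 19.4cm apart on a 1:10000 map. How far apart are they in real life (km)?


Real distance = map distance × scale
= 19.4cm × 10000
= 194000 cm = 1940.0 m
= 1.940 km

1.940 km


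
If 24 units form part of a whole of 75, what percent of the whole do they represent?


Percentage = (part / whole) × 100
= (24 / 75) × 100
= 32.00%

32.00%


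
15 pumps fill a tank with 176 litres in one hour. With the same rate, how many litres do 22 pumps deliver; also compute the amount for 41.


Direct proportion: y/x = constant
k = 176/15 ≈ 11.7333
y at x=22: k × 22 = 176 × 22 / 15 = 3872/15 ≈ 258.13
y at x=41: k × 41 = 176 × 41 / 15 = 7216/15 ≈ 481.07
= 258.13 and 481.07

258.13 and 481.07


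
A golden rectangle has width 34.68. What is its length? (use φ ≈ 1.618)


φ = (1 + √5) / 2 ≈ 1.618
Length = width × φ = 34.68 × 1.618 = 56.11224
≈ 56.11

56.11


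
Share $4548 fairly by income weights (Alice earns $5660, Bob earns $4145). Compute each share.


Total income = 5660 + 4145 = $9805
Alice: $4548 × 5660/9805 = $2625.36
Bob: $4548 × 4145/9805 = $1922.64
= Alice: $2625.36, Bob: $1922.64

Alice: $2625.36, Bob: $1922.64


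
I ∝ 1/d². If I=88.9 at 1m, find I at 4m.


I₁d₁² = I₂d₂²
I₂ = I₁ × (d₁/d₂)²
= 88.9 × (1/4)²
= 88.9 × 1/16
= 88.9/16
≈ 5.5563

5.5563


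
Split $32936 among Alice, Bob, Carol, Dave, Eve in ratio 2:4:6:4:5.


Total parts = 2 + 4 + 6 + 4 + 5 = 21
Alice: 32936 × 2/21 = 3136.76
Bob: 32936 × 4/21 = 6273.52
Carol: 32936 × 6/21 = 9410.29
Dave: 32936 × 4/21 = 6273.52
Eve: 32936 × 5/21 = 7841.90
= Alice: $3136.76, Bob: $6273.52, Carol: $9410.29, Dave: $6273.52, Eve: $7841.90

Alice: $3136.76, Bob: $6273.52, Carol: $9410.29, Dave: $6273.52, Eve: $7841.90


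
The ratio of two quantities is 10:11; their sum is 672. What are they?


Let A = 10k, B = 11k.
10k + 11k = 672
21k = 672 → k = 672/21 = 32
A = 10×32 = 320, B = 11×32 = 352
= A = 320, B = 352

A = 320, B = 352


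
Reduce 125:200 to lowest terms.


GCD(125, 200) = 25
125/25 : 200/25
= 5:8

5:8


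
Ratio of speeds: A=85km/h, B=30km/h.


Ratio = 85:30
GCD = 5
Simplified = 17:6
Time ratio (same distance) = 6:17
Speed ratio = 17:6

17:6


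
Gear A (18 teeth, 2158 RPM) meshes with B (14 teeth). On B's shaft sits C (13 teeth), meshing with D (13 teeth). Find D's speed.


Stage 1: RPM_B = RPM_A × t_A/t_B = 2158 × 18/14 = 38844/14 ≈ 2774.57
B and C share a shaft → RPM_C = RPM_B
Stage 2: RPM_D = RPM_C × t_C/t_D = RPM_A × (t_A×t_C)/(t_B×t_D)
Overall ratio = (18×13)/(14×13) = 234/182
RPM_D = 2158 × 234/182 = 504972/182
≈ 2774.57 RPM

2774.57 RPM


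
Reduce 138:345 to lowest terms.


GCD(138, 345) = 69
138/69 : 345/69
= 2:5

2:5


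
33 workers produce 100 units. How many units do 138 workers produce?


Direct proportion: y/x = constant
k = 100/33 ≈ 3.0303
y₂ = k × 138 = 100 × 138 / 33 = 13800/33
≈ 418.18

418.18
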